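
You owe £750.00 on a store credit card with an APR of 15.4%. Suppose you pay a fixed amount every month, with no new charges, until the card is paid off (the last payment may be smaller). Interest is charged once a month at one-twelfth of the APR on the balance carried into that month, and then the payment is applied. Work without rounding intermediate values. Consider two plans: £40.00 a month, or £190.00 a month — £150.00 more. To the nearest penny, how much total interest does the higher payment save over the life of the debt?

Monthly rate r = 15.4%/12 = 1.28333% = 0.0128333.
At £40.00/mo: n = ⌈−ln(1 − rB₀/P)/ln(1+r)⌉ = 22 payments (last £23.51); total interest = total paid − £750.00 = £113.51.
At £190.00/mo: 5 payments (last £14.68); total interest £24.68.
Interest saved = £113.51 − £24.68 = £88.83.

£88.83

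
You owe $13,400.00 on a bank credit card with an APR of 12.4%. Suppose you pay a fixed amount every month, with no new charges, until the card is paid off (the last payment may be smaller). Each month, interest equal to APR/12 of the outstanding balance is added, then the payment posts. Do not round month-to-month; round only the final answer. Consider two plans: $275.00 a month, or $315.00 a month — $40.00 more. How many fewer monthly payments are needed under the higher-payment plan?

12 fewer payments

Monthly rate r = 12.4%/12 = 1.03333% = 0.0103333.
At $275.00/mo: n = ⌈−ln(1 − rB₀/P)/ln(1+r)⌉ = 69 payments (last $30.67); total interest = total paid − $13,400.00 = $5,330.67.
At $315.00/mo: 57 payments (last $103.48); total interest $4,343.48.
Payments saved = 69 − 57 = 12.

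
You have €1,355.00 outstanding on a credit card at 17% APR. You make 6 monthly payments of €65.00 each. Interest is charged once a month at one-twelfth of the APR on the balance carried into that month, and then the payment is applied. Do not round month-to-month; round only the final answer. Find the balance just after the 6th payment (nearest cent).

Monthly rate r = 17%/12 = 1.41667% = 0.0141667.
Each month: B ← B·(1+r) − €65.00.
Month 1: interest €19.20; balance after payment €1,309.20.
Month 2: interest €18.55; balance after payment €1,262.74.
Month 3: interest €17.89; balance after payment €1,215.63.
Month 4: interest €17.22; balance after payment €1,167.85.
Month 5: interest €16.54; balance after payment €1,119.40.
Month 6: interest €15.86; balance after payment €1,070.26.

€1,070.26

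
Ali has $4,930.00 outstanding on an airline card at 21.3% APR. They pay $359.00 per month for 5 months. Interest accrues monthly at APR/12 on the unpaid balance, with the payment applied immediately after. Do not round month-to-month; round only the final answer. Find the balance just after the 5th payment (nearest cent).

$3,523.48

Monthly rate r = 21.3%/12 = 1.775% = 0.01775.
Each month: B ← B·(1+r) − $359.00.
Month 1: interest $87.51; balance after payment $4,658.51.
Month 2: interest $82.69; balance after payment $4,382.20.
Month 3: interest $77.78; balance after payment $4,100.98.
Month 4: interest $72.79; balance after payment $3,814.77.
Month 5: interest $67.71; balance after payment $3,523.48.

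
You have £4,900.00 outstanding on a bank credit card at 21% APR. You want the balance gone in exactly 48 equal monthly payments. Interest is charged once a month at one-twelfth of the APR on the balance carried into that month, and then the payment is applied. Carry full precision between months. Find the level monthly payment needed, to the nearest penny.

Monthly rate r = 21%/12 = 1.75% = 0.0175.
Level-payment amortization: P = B₀·r / (1 − (1+r)^(−n)) = 4900.00·0.0175 / (1 − 1.0175^(−48)).
Denominator 1 − (1+r)^(−48) = 0.565141523.
P = 85.75 / 0.565141523 ≈ 151.73.

£151.73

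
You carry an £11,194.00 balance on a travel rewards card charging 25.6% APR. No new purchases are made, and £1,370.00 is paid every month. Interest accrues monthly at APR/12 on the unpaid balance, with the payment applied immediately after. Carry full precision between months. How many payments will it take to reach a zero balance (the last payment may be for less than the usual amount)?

10 months

Monthly rate r = 25.6%/12 = 2.13333% = 0.0213333.
Recurrence: B ← B·(1+r) − £1,370.00.
Month 1: interest £238.81; balance after payment £10,062.81.
Month 2: interest £214.67; balance after payment £8,907.48.
Closed form: n = −ln(1 − rB₀/P)/ln(1+r) = −ln(0.82569)/ln(1.02133) ≈ 9.074, so the balance reaches zero during payment 10.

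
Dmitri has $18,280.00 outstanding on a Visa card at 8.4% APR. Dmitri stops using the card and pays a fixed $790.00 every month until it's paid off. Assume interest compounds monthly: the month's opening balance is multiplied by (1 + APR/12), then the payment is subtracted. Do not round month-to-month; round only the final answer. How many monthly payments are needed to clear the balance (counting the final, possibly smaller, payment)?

26 payments

Monthly rate r = 8.4%/12 = 0.7% = 0.007.
Recurrence: B ← B·(1+r) − $790.00.
Month 1: interest $127.96; balance after payment $17,617.96.
Month 2: interest $123.33; balance after payment $16,951.29.
Closed form: n = −ln(1 − rB₀/P)/ln(1+r) = −ln(0.83803)/ln(1.007) ≈ 25.332, so the balance reaches zero during payment 26.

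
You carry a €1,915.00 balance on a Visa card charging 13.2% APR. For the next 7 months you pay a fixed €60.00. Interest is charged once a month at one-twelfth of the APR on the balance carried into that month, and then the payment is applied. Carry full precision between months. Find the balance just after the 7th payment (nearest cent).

Monthly rate r = 13.2%/12 = 1.1% = 0.011.
Each month: B ← B·(1+r) − €60.00.
Month 1: interest €21.06; balance after payment €1,876.07.
Month 2: interest €20.64; balance after payment €1,836.70.
Month 3: interest €20.20; balance after payment €1,796.91.
Month 4: interest €19.77; balance after payment €1,756.67.
Month 5: interest €19.32; balance after payment €1,715.99.
Month 6: interest €18.88; balance after payment €1,674.87.
Month 7: interest €18.42; balance after payment €1,633.29.

€1,633.29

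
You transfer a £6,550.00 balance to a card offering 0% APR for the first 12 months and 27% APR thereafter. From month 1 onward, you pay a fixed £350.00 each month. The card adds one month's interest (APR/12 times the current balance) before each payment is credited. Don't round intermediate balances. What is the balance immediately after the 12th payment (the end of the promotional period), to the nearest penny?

Promo months 1–12 at r₀ = 0%/12 = 0; months 13+ at r₁ = 27%/12 = 0.0225.
After month 12 (no interest yet): B = £6,550.00 − 12·£350.00 = £2,350.00.

£2,350.00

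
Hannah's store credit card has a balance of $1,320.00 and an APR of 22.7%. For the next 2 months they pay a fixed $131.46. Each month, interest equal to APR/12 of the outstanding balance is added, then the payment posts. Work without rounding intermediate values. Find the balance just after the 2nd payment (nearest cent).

Monthly rate r = 22.7%/12 = 1.89167% = 0.0189167.
Each month: B ← B·(1+r) − $131.46.
Month 1: interest $24.97; balance after payment $1,213.51.
Month 2: interest $22.96; balance after payment $1,105.01.

$1,105.01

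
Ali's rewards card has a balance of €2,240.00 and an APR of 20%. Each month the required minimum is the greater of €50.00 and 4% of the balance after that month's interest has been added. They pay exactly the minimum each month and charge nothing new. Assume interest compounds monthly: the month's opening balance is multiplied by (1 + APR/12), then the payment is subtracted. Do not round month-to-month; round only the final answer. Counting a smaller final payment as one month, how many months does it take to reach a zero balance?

Monthly rate r = 20%/12 = 1.66667% = 0.0166667.
While 4% of the post-interest balance exceeds €50.00, each month B ← (B·(1+r))·(1 − 0.04), i.e. B shrinks by the factor (1+r)·0.96 = 0.976.
This holds for months 1–25. Entering month 26 the balance is €1,220.38; 4% of the post-interest balance is now below €50.00, so the flat €50.00 minimum applies from here.
From month 26 a fixed €50.00 at rate r clears €1,220.38 in 32 more payments. Total: 25 + 32 = 57 months.

57 months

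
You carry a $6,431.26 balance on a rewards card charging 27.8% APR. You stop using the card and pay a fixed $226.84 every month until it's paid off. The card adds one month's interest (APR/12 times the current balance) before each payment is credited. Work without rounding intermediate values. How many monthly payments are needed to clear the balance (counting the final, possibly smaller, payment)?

47 payments

Monthly rate r = 27.8%/12 = 2.31667% = 0.0231667.
Recurrence: B ← B·(1+r) − $226.84.
Month 1: interest $148.99; balance after payment $6,353.41.
Month 2: interest $147.19; balance after payment $6,273.76.
Closed form: n = −ln(1 − rB₀/P)/ln(1+r) = −ln(0.34319)/ln(1.02317) ≈ 46.697, so the balance reaches zero during payment 47.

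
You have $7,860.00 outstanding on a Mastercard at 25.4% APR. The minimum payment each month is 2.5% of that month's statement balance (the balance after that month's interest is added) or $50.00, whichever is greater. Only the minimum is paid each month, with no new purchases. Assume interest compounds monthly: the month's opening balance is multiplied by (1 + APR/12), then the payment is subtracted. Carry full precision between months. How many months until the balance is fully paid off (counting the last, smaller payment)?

403 months

Monthly rate r = 25.4%/12 = 2.11667% = 0.0211667.
While 2.5% of the post-interest balance exceeds $50.00, each month B ← (B·(1+r))·(1 − 0.025), i.e. B shrinks by the factor (1+r)·0.975 = 0.99564.
This holds for months 1–318. Entering month 319 the balance is $1,957.13; 2.5% of the post-interest balance is now below $50.00, so the flat $50.00 minimum applies from here.
From month 319 a fixed $50.00 at rate r clears $1,957.13 in 85 more payments. Total: 318 + 85 = 403 months.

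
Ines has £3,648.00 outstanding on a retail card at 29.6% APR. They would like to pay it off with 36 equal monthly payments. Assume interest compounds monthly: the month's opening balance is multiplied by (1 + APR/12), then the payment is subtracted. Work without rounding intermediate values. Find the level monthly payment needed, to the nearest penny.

£154.07

Monthly rate r = 29.6%/12 = 2.46667% = 0.0246667.
Level-payment amortization: P = B₀·r / (1 − (1+r)^(−n)) = 3648.00·0.0246667 / (1 − 1.02467^(−36)).
Denominator 1 − (1+r)^(−36) = 0.584064397.
P = 89.984 / 0.584064397 ≈ 154.07.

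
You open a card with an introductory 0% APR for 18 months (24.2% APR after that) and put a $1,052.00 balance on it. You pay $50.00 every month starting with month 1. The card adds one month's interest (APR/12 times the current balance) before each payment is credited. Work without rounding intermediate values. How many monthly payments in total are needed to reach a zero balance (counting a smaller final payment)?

Promo months 1–18 at r₀ = 0%/12 = 0; months 19+ at r₁ = 24.2%/12 = 0.0201667.
After month 18 (no interest yet): B = $1,052.00 − 18·$50.00 = $152.00.
Then at r₁ with $50.00/mo: n₂ = −ln(1 − r₁·B/P)/ln(1+r₁) ≈ 3.17 → 4 more payments.

22 months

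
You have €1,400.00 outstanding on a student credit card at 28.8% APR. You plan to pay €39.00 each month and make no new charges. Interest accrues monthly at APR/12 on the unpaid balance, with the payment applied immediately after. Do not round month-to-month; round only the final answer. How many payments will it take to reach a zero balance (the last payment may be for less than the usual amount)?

Monthly rate r = 28.8%/12 = 2.4% = 0.024.
Recurrence: B ← B·(1+r) − €39.00.
Month 1: interest €33.60; balance after payment €1,394.60.
Month 2: interest €33.47; balance after payment €1,389.07.
Closed form: n = −ln(1 − rB₀/P)/ln(1+r) = −ln(0.13846)/ln(1.024) ≈ 83.366, so the balance reaches zero during payment 84.

84 payments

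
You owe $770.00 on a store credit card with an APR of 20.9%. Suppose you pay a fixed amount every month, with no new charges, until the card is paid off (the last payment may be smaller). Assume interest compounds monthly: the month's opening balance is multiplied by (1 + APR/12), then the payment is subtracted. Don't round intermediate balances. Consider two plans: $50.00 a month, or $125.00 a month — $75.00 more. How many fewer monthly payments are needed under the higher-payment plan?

Monthly rate r = 20.9%/12 = 1.74167% = 0.0174167.
At $50.00/mo: n = ⌈−ln(1 − rB₀/P)/ln(1+r)⌉ = 19 payments (last $4.29); total interest = total paid − $770.00 = $134.29.
At $125.00/mo: 7 payments (last $71.86); total interest $51.86.
Payments saved = 19 − 7 = 12.

12 fewer payments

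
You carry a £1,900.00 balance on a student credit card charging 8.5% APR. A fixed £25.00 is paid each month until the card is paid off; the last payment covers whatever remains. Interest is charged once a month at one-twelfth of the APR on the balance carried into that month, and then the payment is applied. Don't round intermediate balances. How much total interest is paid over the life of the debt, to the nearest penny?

£837.60

Monthly rate r = 8.5%/12 = 0.708333% = 0.00708333.
Payoff takes n = ⌈−ln(1 − rB₀/P)/ln(1+r)⌉ = ⌈109.503⌉ = 110 payments; the last is £12.60.
Total paid = 109·£25.00 + £12.60 = £2,737.60.
Total interest = total paid − principal = £2,737.60 − £1,900.00 = £837.60.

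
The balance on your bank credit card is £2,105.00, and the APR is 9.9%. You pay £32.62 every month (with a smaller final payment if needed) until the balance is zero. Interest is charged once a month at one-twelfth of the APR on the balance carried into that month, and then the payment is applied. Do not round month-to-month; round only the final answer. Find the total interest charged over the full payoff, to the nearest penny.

£912.80

Monthly rate r = 9.9%/12 = 0.825% = 0.00825.
Payoff takes n = ⌈−ln(1 − rB₀/P)/ln(1+r)⌉ = ⌈92.513⌉ = 93 payments; the last is £16.76.
Total paid = 92·£32.62 + £16.76 = £3,017.80.
Total interest = total paid − principal = £3,017.80 − £2,105.00 = £912.80.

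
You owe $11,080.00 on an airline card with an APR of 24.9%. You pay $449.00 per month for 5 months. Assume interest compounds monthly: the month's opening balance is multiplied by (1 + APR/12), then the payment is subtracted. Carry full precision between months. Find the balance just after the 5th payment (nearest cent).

$9,938.14

Monthly rate r = 24.9%/12 = 2.075% = 0.02075.
Each month: B ← B·(1+r) − $449.00.
Month 1: interest $229.91; balance after payment $10,860.91.
Month 2: interest $225.36; balance after payment $10,637.27.
Month 3: interest $220.72; balance after payment $10,409.00.
Month 4: interest $215.99; balance after payment $10,175.98.
Month 5: interest $211.15; balance after payment $9,938.14.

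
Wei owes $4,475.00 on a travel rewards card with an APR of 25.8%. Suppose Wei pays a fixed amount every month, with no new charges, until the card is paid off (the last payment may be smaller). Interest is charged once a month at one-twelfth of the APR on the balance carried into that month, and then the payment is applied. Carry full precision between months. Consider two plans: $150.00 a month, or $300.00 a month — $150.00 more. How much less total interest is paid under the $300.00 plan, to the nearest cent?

$1,778.07

Monthly rate r = 25.8%/12 = 2.15% = 0.0215.
At $150.00/mo: n = ⌈−ln(1 − rB₀/P)/ln(1+r)⌉ = 49 payments (last $32.22); total interest = total paid − $4,475.00 = $2,757.22.
At $300.00/mo: 19 payments (last $54.15); total interest $979.15.
Interest saved = $2,757.22 − $979.15 = $1,778.07.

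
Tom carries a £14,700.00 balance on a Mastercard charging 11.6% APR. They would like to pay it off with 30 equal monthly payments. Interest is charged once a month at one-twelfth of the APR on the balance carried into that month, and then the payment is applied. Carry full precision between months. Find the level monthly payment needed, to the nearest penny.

£566.83

Monthly rate r = 11.6%/12 = 0.966667% = 0.00966667.
Level-payment amortization: P = B₀·r / (1 − (1+r)^(−n)) = 14700.00·0.00966667 / (1 − 1.00967^(−30)).
Denominator 1 − (1+r)^(−30) = 0.250693601.
P = 142.1 / 0.250693601 ≈ 566.83.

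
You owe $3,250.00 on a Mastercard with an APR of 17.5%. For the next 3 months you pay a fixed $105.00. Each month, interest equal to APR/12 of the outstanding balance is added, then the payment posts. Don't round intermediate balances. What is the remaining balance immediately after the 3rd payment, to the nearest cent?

$3,074.66

Monthly rate r = 17.5%/12 = 1.45833% = 0.0145833.
Each month: B ← B·(1+r) − $105.00.
Month 1: interest $47.40; balance after payment $3,192.40.
Month 2: interest $46.56; balance after payment $3,133.95.
Month 3: interest $45.70; balance after payment $3,074.66.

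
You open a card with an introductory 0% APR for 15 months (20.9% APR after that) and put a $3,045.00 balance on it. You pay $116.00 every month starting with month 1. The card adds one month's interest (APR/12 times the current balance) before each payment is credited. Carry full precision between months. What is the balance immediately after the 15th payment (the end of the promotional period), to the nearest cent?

Promo months 1–15 at r₀ = 0%/12 = 0; months 16+ at r₁ = 20.9%/12 = 0.0174167.
After month 15 (no interest yet): B = $3,045.00 − 15·$116.00 = $1,305.00.

$1,305.00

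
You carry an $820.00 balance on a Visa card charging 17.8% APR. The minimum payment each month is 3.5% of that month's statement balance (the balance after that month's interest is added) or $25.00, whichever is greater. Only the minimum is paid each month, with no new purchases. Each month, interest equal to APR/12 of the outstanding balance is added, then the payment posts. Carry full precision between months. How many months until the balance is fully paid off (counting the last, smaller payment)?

Monthly rate r = 17.8%/12 = 1.48333% = 0.0148333.
While 3.5% of the post-interest balance exceeds $25.00, each month B ← (B·(1+r))·(1 − 0.035), i.e. B shrinks by the factor (1+r)·0.965 = 0.97931.
This holds for months 1–8. Entering month 9 the balance is $693.73; 3.5% of the post-interest balance is now below $25.00, so the flat $25.00 minimum applies from here.
From month 9 a fixed $25.00 at rate r clears $693.73 in 37 more payments. Total: 8 + 37 = 45 months.

45 months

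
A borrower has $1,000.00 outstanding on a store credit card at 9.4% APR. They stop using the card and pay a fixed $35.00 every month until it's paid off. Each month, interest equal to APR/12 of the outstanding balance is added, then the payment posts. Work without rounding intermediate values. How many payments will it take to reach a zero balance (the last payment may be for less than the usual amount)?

33 payments

Monthly rate r = 9.4%/12 = 0.783333% = 0.00783333.
Recurrence: B ← B·(1+r) − $35.00.
Month 1: interest $7.83; balance after payment $972.83.
Month 2: interest $7.62; balance after payment $945.45.
Closed form: n = −ln(1 − rB₀/P)/ln(1+r) = −ln(0.77619)/ln(1.00783) ≈ 32.470, so the balance reaches zero during payment 33.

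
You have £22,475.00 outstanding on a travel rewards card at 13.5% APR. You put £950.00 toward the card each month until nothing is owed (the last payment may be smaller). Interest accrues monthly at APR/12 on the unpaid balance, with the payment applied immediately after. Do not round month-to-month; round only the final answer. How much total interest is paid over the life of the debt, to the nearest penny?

£3,804.44

Monthly rate r = 13.5%/12 = 1.125% = 0.01125.
Payoff takes n = ⌈−ln(1 − rB₀/P)/ln(1+r)⌉ = ⌈27.661⌉ = 28 payments; the last is £629.44.
Total paid = 27·£950.00 + £629.44 = £26,279.44.
Total interest = total paid − principal = £26,279.44 − £22,475.00 = £3,804.44.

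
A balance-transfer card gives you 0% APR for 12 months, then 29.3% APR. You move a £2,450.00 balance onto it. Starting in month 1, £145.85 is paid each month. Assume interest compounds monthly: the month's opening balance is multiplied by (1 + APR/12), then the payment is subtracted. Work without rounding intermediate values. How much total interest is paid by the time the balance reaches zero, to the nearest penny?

£53.80

Promo months 1–12 at r₀ = 0%/12 = 0; months 13+ at r₁ = 29.3%/12 = 0.0244167.
After month 12 (no interest yet): B = £2,450.00 − 12·£145.85 = £699.80.
Then at r₁ with £145.85/mo: n₂ = −ln(1 − r₁·B/P)/ln(1+r₁) ≈ 5.17 → 6 more payments.
Total paid = 17·£145.85 + £24.35 = £2,503.80; interest = £2,503.80 − £2,450.00 = £53.80.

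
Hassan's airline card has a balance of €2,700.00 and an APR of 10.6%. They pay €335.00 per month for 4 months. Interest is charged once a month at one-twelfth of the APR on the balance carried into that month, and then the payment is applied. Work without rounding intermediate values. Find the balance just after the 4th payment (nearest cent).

Monthly rate r = 10.6%/12 = 0.883333% = 0.00883333.
Each month: B ← B·(1+r) − €335.00.
Month 1: interest €23.85; balance after payment €2,388.85.
Month 2: interest €21.10; balance after payment €2,074.95.
Month 3: interest €18.33; balance after payment €1,758.28.
Month 4: interest €15.53; balance after payment €1,438.81.

€1,438.81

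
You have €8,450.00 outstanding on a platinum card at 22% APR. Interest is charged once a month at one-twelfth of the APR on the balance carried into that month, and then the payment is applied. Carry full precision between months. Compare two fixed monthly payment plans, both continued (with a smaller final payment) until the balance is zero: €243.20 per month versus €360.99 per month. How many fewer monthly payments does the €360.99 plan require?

Monthly rate r = 22%/12 = 1.83333% = 0.0183333.
At €243.20/mo: n = ⌈−ln(1 − rB₀/P)/ln(1+r)⌉ = 56 payments (last €189.55); total interest = total paid − €8,450.00 = €5,115.55.
At €360.99/mo: 31 payments (last €310.36); total interest €2,690.06.
Payments saved = 56 − 31 = 25.

25 fewer payments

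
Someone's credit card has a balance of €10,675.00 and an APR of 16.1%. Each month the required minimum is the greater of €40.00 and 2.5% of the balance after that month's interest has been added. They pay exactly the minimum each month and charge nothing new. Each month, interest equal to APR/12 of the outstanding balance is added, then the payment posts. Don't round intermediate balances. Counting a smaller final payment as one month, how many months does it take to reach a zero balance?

Monthly rate r = 16.1%/12 = 1.34167% = 0.0134167.
While 2.5% of the post-interest balance exceeds €40.00, each month B ← (B·(1+r))·(1 − 0.025), i.e. B shrinks by the factor (1+r)·0.975 = 0.98808.
This holds for months 1–160. Entering month 161 the balance is €1,567.45; 2.5% of the post-interest balance is now below €40.00, so the flat €40.00 minimum applies from here.
From month 161 a fixed €40.00 at rate r clears €1,567.45 in 56 more payments. Total: 160 + 56 = 216 months.

216 months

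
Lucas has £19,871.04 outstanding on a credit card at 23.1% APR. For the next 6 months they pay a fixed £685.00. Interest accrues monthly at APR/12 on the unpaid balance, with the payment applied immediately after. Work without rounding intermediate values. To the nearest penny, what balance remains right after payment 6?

£17,966.53

Monthly rate r = 23.1%/12 = 1.925% = 0.01925.
Each month: B ← B·(1+r) − £685.00.
Month 1: interest £382.52; balance after payment £19,568.56.
Month 2: interest £376.69; balance after payment £19,260.25.
Month 3: interest £370.76; balance after payment £18,946.01.
Month 4: interest £364.71; balance after payment £18,625.72.
Month 5: interest £358.55; balance after payment £18,299.27.
Month 6: interest £352.26; balance after payment £17,966.53.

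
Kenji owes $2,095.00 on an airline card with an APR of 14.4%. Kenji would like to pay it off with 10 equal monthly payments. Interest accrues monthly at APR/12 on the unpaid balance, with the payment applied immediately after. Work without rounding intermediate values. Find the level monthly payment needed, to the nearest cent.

$223.57

Monthly rate r = 14.4%/12 = 1.2% = 0.012.
Level-payment amortization: P = B₀·r / (1 − (1+r)^(−n)) = 2095.00·0.012 / (1 − 1.012^(−10)).
Denominator 1 − (1+r)^(−10) = 0.112445817.
P = 25.14 / 0.112445817 ≈ 223.57.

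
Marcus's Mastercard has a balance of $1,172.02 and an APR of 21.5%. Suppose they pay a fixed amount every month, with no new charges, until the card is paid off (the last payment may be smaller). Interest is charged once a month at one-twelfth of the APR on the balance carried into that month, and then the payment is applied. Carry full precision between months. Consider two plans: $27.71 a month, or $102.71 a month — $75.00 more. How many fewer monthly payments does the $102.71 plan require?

67 fewer payments

Monthly rate r = 21.5%/12 = 1.79167% = 0.0179167.
At $27.71/mo: n = ⌈−ln(1 − rB₀/P)/ln(1+r)⌉ = 80 payments (last $23.61); total interest = total paid − $1,172.02 = $1,040.68.
At $102.71/mo: 13 payments (last $90.44); total interest $150.94.
Payments saved = 80 − 13 = 67.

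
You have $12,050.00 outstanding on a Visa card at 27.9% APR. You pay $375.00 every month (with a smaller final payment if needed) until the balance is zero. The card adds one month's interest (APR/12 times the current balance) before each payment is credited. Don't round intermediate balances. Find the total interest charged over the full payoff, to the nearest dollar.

Monthly rate r = 27.9%/12 = 2.325% = 0.02325.
Payoff takes n = ⌈−ln(1 − rB₀/P)/ln(1+r)⌉ = ⌈59.814⌉ = 60 payments; the last is $306.00.
Total paid = 59·$375.00 + $306.00 = $22,431.00.
Total interest = total paid − principal = $22,431.00 − $12,050.00 = $10,381.00.

$10,381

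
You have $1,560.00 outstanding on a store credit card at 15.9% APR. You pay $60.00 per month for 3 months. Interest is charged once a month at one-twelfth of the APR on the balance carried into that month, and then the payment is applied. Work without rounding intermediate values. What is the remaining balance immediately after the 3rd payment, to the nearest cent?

Monthly rate r = 15.9%/12 = 1.325% = 0.01325.
Each month: B ← B·(1+r) − $60.00.
Month 1: interest $20.67; balance after payment $1,520.67.
Month 2: interest $20.15; balance after payment $1,480.82.
Month 3: interest $19.62; balance after payment $1,440.44.

$1,440.44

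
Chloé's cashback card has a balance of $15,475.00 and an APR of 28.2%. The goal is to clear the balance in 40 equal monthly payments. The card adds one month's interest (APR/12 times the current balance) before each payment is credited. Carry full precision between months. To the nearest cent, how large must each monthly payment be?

Monthly rate r = 28.2%/12 = 2.35% = 0.0235.
Level-payment amortization: P = B₀·r / (1 − (1+r)^(−n)) = 15475.00·0.0235 / (1 − 1.0235^(−40)).
Denominator 1 − (1+r)^(−40) = 0.605100922.
P = 363.663 / 0.605100922 ≈ 600.99.

$600.99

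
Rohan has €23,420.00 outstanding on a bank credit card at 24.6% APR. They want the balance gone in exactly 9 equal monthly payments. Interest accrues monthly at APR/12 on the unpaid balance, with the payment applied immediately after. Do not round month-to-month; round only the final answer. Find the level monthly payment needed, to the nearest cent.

Monthly rate r = 24.6%/12 = 2.05% = 0.0205.
Level-payment amortization: P = B₀·r / (1 − (1+r)^(−n)) = 23420.00·0.0205 / (1 − 1.0205^(−9)).
Denominator 1 − (1+r)^(−9) = 0.16692727.
P = 480.11 / 0.16692727 ≈ 2876.16.

€2,876.16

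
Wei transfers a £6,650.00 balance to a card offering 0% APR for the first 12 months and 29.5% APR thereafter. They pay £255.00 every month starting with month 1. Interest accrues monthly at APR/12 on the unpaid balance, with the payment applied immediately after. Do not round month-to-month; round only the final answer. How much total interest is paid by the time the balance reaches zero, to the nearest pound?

£871

Promo months 1–12 at r₀ = 0%/12 = 0; months 13+ at r₁ = 29.5%/12 = 0.0245833.
After month 12 (no interest yet): B = £6,650.00 − 12·£255.00 = £3,590.00.
Then at r₁ with £255.00/mo: n₂ = −ln(1 − r₁·B/P)/ln(1+r₁) ≈ 17.49 → 18 more payments.
Total paid = 29·£255.00 + £126.04 = £7,521.04; interest = £7,521.04 − £6,650.00 = £871.04.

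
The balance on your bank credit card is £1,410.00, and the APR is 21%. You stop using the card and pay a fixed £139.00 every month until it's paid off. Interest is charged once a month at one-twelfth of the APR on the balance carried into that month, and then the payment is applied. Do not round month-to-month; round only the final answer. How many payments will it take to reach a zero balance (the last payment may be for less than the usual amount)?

Monthly rate r = 21%/12 = 1.75% = 0.0175.
Recurrence: B ← B·(1+r) − £139.00.
Month 1: interest £24.68; balance after payment £1,295.67.
Month 2: interest £22.67; balance after payment £1,179.35.
Closed form: n = −ln(1 − rB₀/P)/ln(1+r) = −ln(0.82248)/ln(1.0175) ≈ 11.265, so the balance reaches zero during payment 12.

12 months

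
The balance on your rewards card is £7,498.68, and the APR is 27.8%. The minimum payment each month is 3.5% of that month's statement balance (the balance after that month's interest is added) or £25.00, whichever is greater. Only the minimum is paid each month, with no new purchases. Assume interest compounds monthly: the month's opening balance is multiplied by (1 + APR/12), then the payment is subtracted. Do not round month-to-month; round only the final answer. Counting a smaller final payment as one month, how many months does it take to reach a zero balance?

233 months

Monthly rate r = 27.8%/12 = 2.31667% = 0.0231667.
While 3.5% of the post-interest balance exceeds £25.00, each month B ← (B·(1+r))·(1 − 0.035), i.e. B shrinks by the factor (1+r)·0.965 = 0.98736.
This holds for months 1–187. Entering month 188 the balance is £694.33; 3.5% of the post-interest balance is now below £25.00, so the flat £25.00 minimum applies from here.
From month 188 a fixed £25.00 at rate r clears £694.33 in 46 more payments. Total: 187 + 46 = 233 months.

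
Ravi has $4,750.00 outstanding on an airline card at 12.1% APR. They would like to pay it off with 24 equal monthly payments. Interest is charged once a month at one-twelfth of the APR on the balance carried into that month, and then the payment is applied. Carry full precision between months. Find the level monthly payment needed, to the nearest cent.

$223.82

Monthly rate r = 12.1%/12 = 1.00833% = 0.0100833.
Level-payment amortization: P = B₀·r / (1 − (1+r)^(−n)) = 4750.00·0.0100833 / (1 − 1.01008^(−24)).
Denominator 1 − (1+r)^(−24) = 0.213991802.
P = 47.8958 / 0.213991802 ≈ 223.82.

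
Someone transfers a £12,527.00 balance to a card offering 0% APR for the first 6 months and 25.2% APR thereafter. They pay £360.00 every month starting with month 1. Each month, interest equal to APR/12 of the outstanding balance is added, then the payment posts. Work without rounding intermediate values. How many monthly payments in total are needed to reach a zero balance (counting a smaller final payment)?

51 payments

Promo months 1–6 at r₀ = 0%/12 = 0; months 7+ at r₁ = 25.2%/12 = 0.021.
After month 6 (no interest yet): B = £12,527.00 − 6·£360.00 = £10,367.00.
Then at r₁ with £360.00/mo: n₂ = −ln(1 − r₁·B/P)/ln(1+r₁) ≈ 44.66 → 45 more payments.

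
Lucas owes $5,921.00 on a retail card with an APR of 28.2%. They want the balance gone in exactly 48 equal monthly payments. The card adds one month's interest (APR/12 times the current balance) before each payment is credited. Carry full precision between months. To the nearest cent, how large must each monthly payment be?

Monthly rate r = 28.2%/12 = 2.35% = 0.0235.
Level-payment amortization: P = B₀·r / (1 − (1+r)^(−n)) = 5921.00·0.0235 / (1 − 1.0235^(−48)).
Denominator 1 − (1+r)^(−48) = 0.672068343.
P = 139.143 / 0.672068343 ≈ 207.04.

$207.04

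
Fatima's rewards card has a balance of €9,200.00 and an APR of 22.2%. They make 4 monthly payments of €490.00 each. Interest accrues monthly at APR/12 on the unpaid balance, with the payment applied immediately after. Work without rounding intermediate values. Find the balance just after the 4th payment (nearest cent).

€7,884.86

Monthly rate r = 22.2%/12 = 1.85% = 0.0185.
Each month: B ← B·(1+r) − €490.00.
Month 1: interest €170.20; balance after payment €8,880.20.
Month 2: interest €164.28; balance after payment €8,554.48.
Month 3: interest €158.26; balance after payment €8,222.74.
Month 4: interest €152.12; balance after payment €7,884.86.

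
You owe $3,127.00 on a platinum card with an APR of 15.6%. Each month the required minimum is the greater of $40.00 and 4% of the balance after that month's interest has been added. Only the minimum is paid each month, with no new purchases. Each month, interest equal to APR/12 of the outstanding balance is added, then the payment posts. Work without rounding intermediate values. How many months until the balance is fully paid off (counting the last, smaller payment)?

72 months

Monthly rate r = 15.6%/12 = 1.3% = 0.013.
While 4% of the post-interest balance exceeds $40.00, each month B ← (B·(1+r))·(1 − 0.04), i.e. B shrinks by the factor (1+r)·0.96 = 0.97248.
This holds for months 1–42. Entering month 43 the balance is $968.54; 4% of the post-interest balance is now below $40.00, so the flat $40.00 minimum applies from here.
From month 43 a fixed $40.00 at rate r clears $968.54 in 30 more payments. Total: 42 + 30 = 72 months.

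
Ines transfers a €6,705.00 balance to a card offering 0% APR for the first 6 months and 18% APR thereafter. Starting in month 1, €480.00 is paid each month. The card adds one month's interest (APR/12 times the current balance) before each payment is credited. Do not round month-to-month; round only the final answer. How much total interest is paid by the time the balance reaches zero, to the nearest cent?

€279.99

Promo months 1–6 at r₀ = 0%/12 = 0; months 7+ at r₁ = 18%/12 = 0.015.
After month 6 (no interest yet): B = €6,705.00 − 6·€480.00 = €3,825.00.
Then at r₁ with €480.00/mo: n₂ = −ln(1 − r₁·B/P)/ln(1+r₁) ≈ 8.55 → 9 more payments.
Total paid = 14·€480.00 + €264.99 = €6,984.99; interest = €6,984.99 − €6,705.00 = €279.99.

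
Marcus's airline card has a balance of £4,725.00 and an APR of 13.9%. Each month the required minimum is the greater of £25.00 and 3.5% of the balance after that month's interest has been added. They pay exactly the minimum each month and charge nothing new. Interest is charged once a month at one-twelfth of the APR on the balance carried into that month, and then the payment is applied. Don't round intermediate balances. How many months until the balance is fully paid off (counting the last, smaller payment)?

Monthly rate r = 13.9%/12 = 1.15833% = 0.0115833.
While 3.5% of the post-interest balance exceeds £25.00, each month B ← (B·(1+r))·(1 − 0.035), i.e. B shrinks by the factor (1+r)·0.965 = 0.97618.
This holds for months 1–79. Entering month 80 the balance is £703.38; 3.5% of the post-interest balance is now below £25.00, so the flat £25.00 minimum applies from here.
From month 80 a fixed £25.00 at rate r clears £703.38 in 35 more payments. Total: 79 + 35 = 114 months.

114 months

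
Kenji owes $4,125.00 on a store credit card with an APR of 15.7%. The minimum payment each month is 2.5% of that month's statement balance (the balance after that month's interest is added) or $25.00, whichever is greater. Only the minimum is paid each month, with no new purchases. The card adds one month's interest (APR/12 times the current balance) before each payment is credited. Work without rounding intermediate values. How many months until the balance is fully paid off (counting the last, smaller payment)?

173 months

Monthly rate r = 15.7%/12 = 1.30833% = 0.0130833.
While 2.5% of the post-interest balance exceeds $25.00, each month B ← (B·(1+r))·(1 − 0.025), i.e. B shrinks by the factor (1+r)·0.975 = 0.98776.
This holds for months 1–117. Entering month 118 the balance is $976.00; 2.5% of the post-interest balance is now below $25.00, so the flat $25.00 minimum applies from here.
From month 118 a fixed $25.00 at rate r clears $976.00 in 56 more payments. Total: 117 + 56 = 173 months.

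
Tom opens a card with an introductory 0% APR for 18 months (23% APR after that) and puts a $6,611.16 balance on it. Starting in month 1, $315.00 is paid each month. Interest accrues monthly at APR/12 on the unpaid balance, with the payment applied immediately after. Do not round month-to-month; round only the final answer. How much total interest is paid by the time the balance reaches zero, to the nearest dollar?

$38

Promo months 1–18 at r₀ = 0%/12 = 0; months 19+ at r₁ = 23%/12 = 0.0191667.
After month 18 (no interest yet): B = $6,611.16 − 18·$315.00 = $941.16.
Then at r₁ with $315.00/mo: n₂ = −ln(1 − r₁·B/P)/ln(1+r₁) ≈ 3.11 → 4 more payments.
Total paid = 21·$315.00 + $33.73 = $6,648.73; interest = $6,648.73 − $6,611.16 = $37.57.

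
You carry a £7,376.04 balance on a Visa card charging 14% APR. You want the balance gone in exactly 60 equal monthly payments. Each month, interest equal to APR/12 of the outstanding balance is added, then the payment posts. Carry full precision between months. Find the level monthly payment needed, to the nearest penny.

£171.63

Monthly rate r = 14%/12 = 1.16667% = 0.0116667.
Level-payment amortization: P = B₀·r / (1 − (1+r)^(−n)) = 7376.04·0.0116667 / (1 − 1.01167^(−60)).
Denominator 1 − (1+r)^(−60) = 0.501398525.
P = 86.0538 / 0.501398525 ≈ 171.63.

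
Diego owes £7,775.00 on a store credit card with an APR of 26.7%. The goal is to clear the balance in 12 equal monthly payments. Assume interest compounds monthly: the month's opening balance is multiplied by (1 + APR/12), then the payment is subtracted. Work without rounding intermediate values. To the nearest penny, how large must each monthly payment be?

£745.40

Monthly rate r = 26.7%/12 = 2.225% = 0.02225.
Level-payment amortization: P = B₀·r / (1 − (1+r)^(−n)) = 7775.00·0.02225 / (1 − 1.02225^(−12)).
Denominator 1 − (1+r)^(−12) = 0.232082492.
P = 172.994 / 0.232082492 ≈ 745.40.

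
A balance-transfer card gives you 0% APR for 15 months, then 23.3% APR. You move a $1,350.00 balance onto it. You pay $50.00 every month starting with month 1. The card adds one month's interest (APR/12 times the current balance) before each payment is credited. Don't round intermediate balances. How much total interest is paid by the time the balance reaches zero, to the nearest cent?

Promo months 1–15 at r₀ = 0%/12 = 0; months 16+ at r₁ = 23.3%/12 = 0.0194167.
After month 15 (no interest yet): B = $1,350.00 − 15·$50.00 = $600.00.
Then at r₁ with $50.00/mo: n₂ = −ln(1 − r₁·B/P)/ln(1+r₁) ≈ 13.79 → 14 more payments.
Total paid = 28·$50.00 + $39.78 = $1,439.78; interest = $1,439.78 − $1,350.00 = $89.78.

$89.78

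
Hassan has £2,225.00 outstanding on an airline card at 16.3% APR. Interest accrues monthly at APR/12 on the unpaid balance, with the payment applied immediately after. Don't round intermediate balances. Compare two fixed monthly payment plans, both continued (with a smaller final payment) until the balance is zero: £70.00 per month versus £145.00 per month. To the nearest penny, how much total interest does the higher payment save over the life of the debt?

Monthly rate r = 16.3%/12 = 1.35833% = 0.0135833.
At £70.00/mo: n = ⌈−ln(1 − rB₀/P)/ln(1+r)⌉ = 42 payments (last £62.49); total interest = total paid − £2,225.00 = £707.49.
At £145.00/mo: 18 payments (last £47.28); total interest £287.28.
Interest saved = £707.49 − £287.28 = £420.21.

£420.21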